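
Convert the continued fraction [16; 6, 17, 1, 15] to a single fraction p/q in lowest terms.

28095/1738

Using pₖ = aₖpₖ₋₁ + pₖ₋₂ and qₖ = aₖqₖ₋₁ + qₖ₋₂:
  k=0: a=16, p=16, q=1
  k=1: a=6, p=97, q=6
  k=2: a=17, p=1665, q=103
  k=3: a=1, p=1762, q=109
  k=4: a=15, p=28095, q=1738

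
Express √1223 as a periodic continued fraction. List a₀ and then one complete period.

a₀ = ⌊√1223⌋ = 34.
With m₀=0, d₀=1 and mₖ₊₁ = dₖaₖ − mₖ, dₖ₊₁ = (n − mₖ₊₁²)/dₖ, aₖ₊₁ = ⌊(a₀+mₖ₊₁)/dₖ₊₁⌋:
  k=1: m=34, d=67, a=1
  k=2: m=33, d=2, a=33
  k=3: m=33, d=67, a=1
  k=4: m=34, d=1, a=68
d=1 and a=2a₀=68 at k=4, so the next step gives (m, d) = (34, 67) again — its k=1 value — and the period has length 4.

[34; 1, 33, 1, 68]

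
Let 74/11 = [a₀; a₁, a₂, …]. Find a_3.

74 = 6·11 + 8   →  a_0 = 6
11 = 1·8 + 3   →  a_1 = 1
8 = 2·3 + 2   →  a_2 = 2
3 = 1·2 + 1   →  a_3 = 1

1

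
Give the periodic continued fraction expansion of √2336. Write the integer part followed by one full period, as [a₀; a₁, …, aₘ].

a₀ = ⌊√2336⌋ = 48.
With m₀=0, d₀=1 and mₖ₊₁ = dₖaₖ − mₖ, dₖ₊₁ = (n − mₖ₊₁²)/dₖ, aₖ₊₁ = ⌊(a₀+mₖ₊₁)/dₖ₊₁⌋:
  k=1: m=48, d=32, a=3
  k=2: m=48, d=1, a=96
d=1 and a=2a₀=96 at k=2, so the next step gives (m, d) = (48, 32) again — its k=1 value — and the period has length 2.

[48; 3, 96]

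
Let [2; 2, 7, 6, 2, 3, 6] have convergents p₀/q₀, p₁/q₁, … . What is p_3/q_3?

227/92

Using pₖ = aₖpₖ₋₁ + pₖ₋₂, qₖ = aₖqₖ₋₁ + qₖ₋₂ (with p₋₁=1, p₋₂=0, q₋₁=0, q₋₂=1):
  k=0: a=2, p=2, q=1
  k=1: a=2, p=5, q=2
  k=2: a=7, p=37, q=15
  k=3: a=6, p=227, q=92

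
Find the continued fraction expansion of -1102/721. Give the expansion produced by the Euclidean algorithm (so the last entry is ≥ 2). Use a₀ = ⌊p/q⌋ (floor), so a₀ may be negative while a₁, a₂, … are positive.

-1102 = -2×721 + 340
721 = 2×340 + 41
340 = 8×41 + 12
41 = 3×12 + 5
12 = 2×5 + 2
5 = 2×2 + 1
2 = 2×1 + 0  (stop)
So -1102/721 = [-2; 2, 8, 3, 2, 2, 2].

[-2; 2, 8, 3, 2, 2, 2]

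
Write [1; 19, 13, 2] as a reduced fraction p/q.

Fold from the inside: start with 2/1.
  13 + 1/2 = 27/2
  19 + 2/27 = 515/27
  1 + 27/515 = 542/515

542/515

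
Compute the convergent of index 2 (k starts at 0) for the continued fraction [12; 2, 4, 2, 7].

Using pₖ = aₖpₖ₋₁ + pₖ₋₂, qₖ = aₖqₖ₋₁ + qₖ₋₂ (with p₋₁=1, p₋₂=0, q₋₁=0, q₋₂=1):
  k=0: a=12, p=12, q=1
  k=1: a=2, p=25, q=2
  k=2: a=4, p=112, q=9

112/9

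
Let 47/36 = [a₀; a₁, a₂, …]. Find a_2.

3

47 = 1·36 + 11   →  a_0 = 1
36 = 3·11 + 3   →  a_1 = 3
11 = 3·3 + 2   →  a_2 = 3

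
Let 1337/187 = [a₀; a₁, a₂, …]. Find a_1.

6

1337 = 7·187 + 28   →  a_0 = 7
187 = 6·28 + 19   →  a_1 = 6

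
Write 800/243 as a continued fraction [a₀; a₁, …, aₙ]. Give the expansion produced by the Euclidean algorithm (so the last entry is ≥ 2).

800 = 3×243 + 71
243 = 3×71 + 30
71 = 2×30 + 11
30 = 2×11 + 8
11 = 1×8 + 3
8 = 2×3 + 2
3 = 1×2 + 1
2 = 2×1 + 0  (stop)
So 800/243 = [3; 3, 2, 2, 1, 2, 1, 2].

[3; 3, 2, 2, 1, 2, 1, 2]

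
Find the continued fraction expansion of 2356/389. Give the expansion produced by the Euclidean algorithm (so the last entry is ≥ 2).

2356 = 6×389 + 22
389 = 17×22 + 15
22 = 1×15 + 7
15 = 2×7 + 1
7 = 7×1 + 0  (stop)
So 2356/389 = [6; 17, 1, 2, 7].

[6; 17, 1, 2, 7]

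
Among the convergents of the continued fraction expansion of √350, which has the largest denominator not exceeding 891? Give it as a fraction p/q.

16482/881

√350 = [18; 1, 2, 2, 2, 1, 36, …] (period length 6).
Convergents:
  p_0/q_0 = 18/1
  p_1/q_1 = 19/1
  p_2/q_2 = 56/3
  p_3/q_3 = 131/7
  p_4/q_4 = 318/17
  p_5/q_5 = 449/24
  p_6/q_6 = 16482/881
  p_7/q_7 = 16931/905
q_6 = 881 ≤ 891 < 905 = q_7, so the answer is 16482/881.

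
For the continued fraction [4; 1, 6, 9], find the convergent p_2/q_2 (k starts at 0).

34/7

Using pₖ = aₖpₖ₋₁ + pₖ₋₂, qₖ = aₖqₖ₋₁ + qₖ₋₂ (with p₋₁=1, p₋₂=0, q₋₁=0, q₋₂=1):
  k=0: a=4, p=4, q=1
  k=1: a=1, p=5, q=1
  k=2: a=6, p=34, q=7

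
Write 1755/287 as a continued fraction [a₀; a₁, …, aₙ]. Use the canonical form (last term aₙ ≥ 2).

[6; 8, 1, 2, 3, 3]

1755 = 6×287 + 33
287 = 8×33 + 23
33 = 1×23 + 10
23 = 2×10 + 3
10 = 3×3 + 1
3 = 3×1 + 0  (stop)
So 1755/287 = [6; 8, 1, 2, 3, 3].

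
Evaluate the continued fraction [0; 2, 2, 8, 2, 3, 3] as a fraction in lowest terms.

411/1016

Fold from the inside: start with 3/1.
  3 + 1/3 = 10/3
  2 + 3/10 = 23/10
  8 + 10/23 = 194/23
  2 + 23/194 = 411/194
  2 + 194/411 = 1016/411
  0 + 411/1016 = 411/1016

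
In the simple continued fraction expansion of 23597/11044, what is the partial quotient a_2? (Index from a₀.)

3

23597 = 2·11044 + 1509   →  a_0 = 2
11044 = 7·1509 + 481   →  a_1 = 7
1509 = 3·481 + 66   →  a_2 = 3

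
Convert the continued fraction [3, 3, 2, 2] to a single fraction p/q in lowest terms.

Using pₖ = aₖpₖ₋₁ + pₖ₋₂ and qₖ = aₖqₖ₋₁ + qₖ₋₂:
  k=0: a=3, p=3, q=1
  k=1: a=3, p=10, q=3
  k=2: a=2, p=23, q=7
  k=3: a=2, p=56, q=17

56/17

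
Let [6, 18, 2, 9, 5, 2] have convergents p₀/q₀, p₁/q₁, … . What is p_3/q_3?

2125/351

Using pₖ = aₖpₖ₋₁ + pₖ₋₂, qₖ = aₖqₖ₋₁ + qₖ₋₂ (with p₋₁=1, p₋₂=0, q₋₁=0, q₋₂=1):
  k=0: a=6, p=6, q=1
  k=1: a=18, p=109, q=18
  k=2: a=2, p=224, q=37
  k=3: a=9, p=2125, q=351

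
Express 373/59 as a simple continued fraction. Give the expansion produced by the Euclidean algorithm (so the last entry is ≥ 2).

[6; 3, 9, 2]

373 = 6·59 + 19
59 = 3·19 + 2
19 = 9·2 + 1
2 = 2·1 + 0  (stop)
So 373/59 = [6; 3, 9, 2].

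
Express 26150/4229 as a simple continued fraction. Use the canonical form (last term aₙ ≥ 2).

26150 = 6·4229 + 776
4229 = 5·776 + 349
776 = 2·349 + 78
349 = 4·78 + 37
78 = 2·37 + 4
37 = 9·4 + 1
4 = 4·1 + 0  (stop)
So 26150/4229 = [6; 5, 2, 4, 2, 9, 4].

[6; 5, 2, 4, 2, 9, 4]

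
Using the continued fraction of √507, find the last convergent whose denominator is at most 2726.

√507 = [22; 1, 1, 14, 1, 1, 44, …] (period length 6).
Convergents:
  p_0/q_0 = 22/1
  p_1/q_1 = 23/1
  p_2/q_2 = 45/2
  p_3/q_3 = 653/29
  p_4/q_4 = 698/31
  p_5/q_5 = 1351/60
  p_6/q_6 = 60142/2671
  p_7/q_7 = 61493/2731
q_6 = 2671 ≤ 2726 < 2731 = q_7, so the answer is 60142/2671.

60142/2671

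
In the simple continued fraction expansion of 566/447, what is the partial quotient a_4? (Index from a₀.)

9

566 = 1·447 + 119   →  a_0 = 1
447 = 3·119 + 90   →  a_1 = 3
119 = 1·90 + 29   →  a_2 = 1
90 = 3·29 + 3   →  a_3 = 3
29 = 9·3 + 2   →  a_4 = 9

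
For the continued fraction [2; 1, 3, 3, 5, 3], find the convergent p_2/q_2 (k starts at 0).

11/4

Using pₖ = aₖpₖ₋₁ + pₖ₋₂, qₖ = aₖqₖ₋₁ + qₖ₋₂ (with p₋₁=1, p₋₂=0, q₋₁=0, q₋₂=1):
  k=0: a=2, p=2, q=1
  k=1: a=1, p=3, q=1
  k=2: a=3, p=11, q=4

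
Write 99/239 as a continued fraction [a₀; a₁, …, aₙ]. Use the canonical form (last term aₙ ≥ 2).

[0; 2, 2, 2, 2, 2, 3]

99 = 0*239 + 99
239 = 2*99 + 41
99 = 2*41 + 17
41 = 2*17 + 7
17 = 2*7 + 3
7 = 2*3 + 1
3 = 3*1 + 0  (stop)
So 99/239 = [0; 2, 2, 2, 2, 2, 3].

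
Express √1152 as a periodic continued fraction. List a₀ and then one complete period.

a₀ = ⌊√1152⌋ = 33.
With m₀=0, d₀=1 and mₖ₊₁ = dₖaₖ − mₖ, dₖ₊₁ = (n − mₖ₊₁²)/dₖ, aₖ₊₁ = ⌊(a₀+mₖ₊₁)/dₖ₊₁⌋:
  k=1: m=33, d=63, a=1
  k=2: m=30, d=4, a=15
  k=3: m=30, d=63, a=1
  k=4: m=33, d=1, a=66
d=1 and a=2a₀=66 at k=4, so the next step gives (m, d) = (33, 63) again — its k=1 value — and the period has length 4.

[33; 1, 15, 1, 66]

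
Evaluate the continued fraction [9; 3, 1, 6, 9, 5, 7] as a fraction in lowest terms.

84082/9081

Using pₖ = aₖpₖ₋₁ + pₖ₋₂ and qₖ = aₖqₖ₋₁ + qₖ₋₂:
  k=0: a=9, p=9, q=1
  k=1: a=3, p=28, q=3
  k=2: a=1, p=37, q=4
  k=3: a=6, p=250, q=27
  k=4: a=9, p=2287, q=247
  k=5: a=5, p=11685, q=1262
  k=6: a=7, p=84082, q=9081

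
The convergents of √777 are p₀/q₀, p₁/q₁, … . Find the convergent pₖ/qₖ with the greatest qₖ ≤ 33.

√777 = [27; 1, 6, 1, 54, …] (period length 4).
Convergents:
  p_0/q_0 = 27/1
  p_1/q_1 = 28/1
  p_2/q_2 = 195/7
  p_3/q_3 = 223/8
  p_4/q_4 = 12237/439
q_3 = 8 ≤ 33 < 439 = q_4, so the answer is 223/8.

223/8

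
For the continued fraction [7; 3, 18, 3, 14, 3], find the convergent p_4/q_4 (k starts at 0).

Using pₖ = aₖpₖ₋₁ + pₖ₋₂, qₖ = aₖqₖ₋₁ + qₖ₋₂ (with p₋₁=1, p₋₂=0, q₋₁=0, q₋₂=1):
  k=0: a=7, p=7, q=1
  k=1: a=3, p=22, q=3
  k=2: a=18, p=403, q=55
  k=3: a=3, p=1231, q=168
  k=4: a=14, p=17637, q=2407

17637/2407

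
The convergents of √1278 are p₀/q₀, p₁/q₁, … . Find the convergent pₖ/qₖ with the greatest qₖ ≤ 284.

10117/283

√1278 = [35; 1, 2, 1, 70, …] (period length 4).
Convergents:
  p_0/q_0 = 35/1
  p_1/q_1 = 36/1
  p_2/q_2 = 107/3
  p_3/q_3 = 143/4
  p_4/q_4 = 10117/283
  p_5/q_5 = 10260/287
q_4 = 283 ≤ 284 < 287 = q_5, so the answer is 10117/283.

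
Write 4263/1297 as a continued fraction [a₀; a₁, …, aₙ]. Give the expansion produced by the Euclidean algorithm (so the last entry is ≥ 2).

4263 = 3*1297 + 372
1297 = 3*372 + 181
372 = 2*181 + 10
181 = 18*10 + 1
10 = 10*1 + 0  (stop)
So 4263/1297 = [3; 3, 2, 18, 10].

[3; 3, 2, 18, 10]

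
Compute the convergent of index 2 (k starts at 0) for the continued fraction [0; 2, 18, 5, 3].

18/37

Using pₖ = aₖpₖ₋₁ + pₖ₋₂, qₖ = aₖqₖ₋₁ + qₖ₋₂ (with p₋₁=1, p₋₂=0, q₋₁=0, q₋₂=1):
  k=0: a=0, p=0, q=1
  k=1: a=2, p=1, q=2
  k=2: a=18, p=18, q=37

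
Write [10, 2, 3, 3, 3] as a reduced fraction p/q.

Fold from the inside: start with 3/1.
  3 + 1/3 = 10/3
  3 + 3/10 = 33/10
  2 + 10/33 = 76/33
  10 + 33/76 = 793/76

793/76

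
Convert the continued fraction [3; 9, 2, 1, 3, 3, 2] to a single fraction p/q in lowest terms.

Fold from the inside: start with 2/1.
  3 + 1/2 = 7/2
  3 + 2/7 = 23/7
  1 + 7/23 = 30/23
  2 + 23/30 = 83/30
  9 + 30/83 = 777/83
  3 + 83/777 = 2414/777

2414/777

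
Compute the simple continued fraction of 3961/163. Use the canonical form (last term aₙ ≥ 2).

3961 = 24×163 + 49
163 = 3×49 + 16
49 = 3×16 + 1
16 = 16×1 + 0  (stop)
So 3961/163 = [24; 3, 3, 16].

[24; 3, 3, 16]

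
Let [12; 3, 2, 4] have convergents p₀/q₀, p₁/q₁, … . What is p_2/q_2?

86/7

Using pₖ = aₖpₖ₋₁ + pₖ₋₂, qₖ = aₖqₖ₋₁ + qₖ₋₂ (with p₋₁=1, p₋₂=0, q₋₁=0, q₋₂=1):
  k=0: a=12, p=12, q=1
  k=1: a=3, p=37, q=3
  k=2: a=2, p=86, q=7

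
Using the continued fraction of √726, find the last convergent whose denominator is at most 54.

√726 = [26; 1, 16, 1, 52, …] (period length 4).
Convergents:
  p_0/q_0 = 26/1
  p_1/q_1 = 27/1
  p_2/q_2 = 458/17
  p_3/q_3 = 485/18
  p_4/q_4 = 25678/953
q_3 = 18 ≤ 54 < 953 = q_4, so the answer is 485/18.

485/18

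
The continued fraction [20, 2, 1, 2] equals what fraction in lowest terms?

Using pₖ = aₖpₖ₋₁ + pₖ₋₂ and qₖ = aₖqₖ₋₁ + qₖ₋₂:
  k=0: a=20, p=20, q=1
  k=1: a=2, p=41, q=2
  k=2: a=1, p=61, q=3
  k=3: a=2, p=163, q=8

163/8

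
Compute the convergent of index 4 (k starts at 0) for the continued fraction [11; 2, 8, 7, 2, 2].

2971/259

Using pₖ = aₖpₖ₋₁ + pₖ₋₂, qₖ = aₖqₖ₋₁ + qₖ₋₂ (with p₋₁=1, p₋₂=0, q₋₁=0, q₋₂=1):
  k=0: a=11, p=11, q=1
  k=1: a=2, p=23, q=2
  k=2: a=8, p=195, q=17
  k=3: a=7, p=1388, q=121
  k=4: a=2, p=2971, q=259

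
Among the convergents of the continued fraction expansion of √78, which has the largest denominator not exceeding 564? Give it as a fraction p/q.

√78 = [8; 1, 4, 1, 16, …] (period length 4).
Convergents:
  p_0/q_0 = 8/1
  p_1/q_1 = 9/1
  p_2/q_2 = 44/5
  p_3/q_3 = 53/6
  p_4/q_4 = 892/101
  p_5/q_5 = 945/107
  p_6/q_6 = 4672/529
  p_7/q_7 = 5617/636
q_6 = 529 ≤ 564 < 636 = q_7, so the answer is 4672/529.

4672/529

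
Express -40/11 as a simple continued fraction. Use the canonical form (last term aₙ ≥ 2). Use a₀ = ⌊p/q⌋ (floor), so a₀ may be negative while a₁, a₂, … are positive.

[-4; 2, 1, 3]

-40 = -4·11 + 4
11 = 2·4 + 3
4 = 1·3 + 1
3 = 3·1 + 0  (stop)
So -40/11 = [-4; 2, 1, 3].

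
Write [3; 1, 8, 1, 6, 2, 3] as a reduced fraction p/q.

Fold from the inside: start with 3/1.
  2 + 1/3 = 7/3
  6 + 3/7 = 45/7
  1 + 7/45 = 52/45
  8 + 45/52 = 461/52
  1 + 52/461 = 513/461
  3 + 461/513 = 2000/513

2000/513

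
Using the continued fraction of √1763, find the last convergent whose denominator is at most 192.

3527/84

√1763 = [41; 1, 82, …] (period length 2).
Convergents:
  p_0/q_0 = 41/1
  p_1/q_1 = 42/1
  p_2/q_2 = 3485/83
  p_3/q_3 = 3527/84
  p_4/q_4 = 292699/6971
q_3 = 84 ≤ 192 < 6971 = q_4, so the answer is 3527/84.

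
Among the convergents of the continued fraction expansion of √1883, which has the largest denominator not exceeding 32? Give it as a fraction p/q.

1215/28

√1883 = [43; 2, 1, 1, 5, 1, 1, 2, 86, …] (period length 8).
Convergents:
  p_0/q_0 = 43/1
  p_1/q_1 = 87/2
  p_2/q_2 = 130/3
  p_3/q_3 = 217/5
  p_4/q_4 = 1215/28
  p_5/q_5 = 1432/33
q_4 = 28 ≤ 32 < 33 = q_5, so the answer is 1215/28.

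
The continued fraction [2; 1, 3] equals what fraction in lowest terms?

11/4

Fold from the inside: start with 3/1.
  1 + 1/3 = 4/3
  2 + 3/4 = 11/4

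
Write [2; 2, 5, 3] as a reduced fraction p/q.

86/35

Fold from the inside: start with 3/1.
  5 + 1/3 = 16/3
  2 + 3/16 = 35/16
  2 + 16/35 = 86/35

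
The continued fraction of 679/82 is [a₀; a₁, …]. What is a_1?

679 = 8·82 + 23   →  a_0 = 8
82 = 3·23 + 13   →  a_1 = 3

3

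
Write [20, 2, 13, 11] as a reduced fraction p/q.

6124/299

Fold from the inside: start with 11/1.
  13 + 1/11 = 144/11
  2 + 11/144 = 299/144
  20 + 144/299 = 6124/299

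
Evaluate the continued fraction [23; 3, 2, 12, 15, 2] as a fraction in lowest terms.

Using pₖ = aₖpₖ₋₁ + pₖ₋₂ and qₖ = aₖqₖ₋₁ + qₖ₋₂:
  k=0: a=23, p=23, q=1
  k=1: a=3, p=70, q=3
  k=2: a=2, p=163, q=7
  k=3: a=12, p=2026, q=87
  k=4: a=15, p=30553, q=1312
  k=5: a=2, p=63132, q=2711

63132/2711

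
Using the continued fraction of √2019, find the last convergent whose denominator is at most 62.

674/15

√2019 = [44; 1, 13, 1, 88, …] (period length 4).
Convergents:
  p_0/q_0 = 44/1
  p_1/q_1 = 45/1
  p_2/q_2 = 629/14
  p_3/q_3 = 674/15
  p_4/q_4 = 59941/1334
q_3 = 15 ≤ 62 < 1334 = q_4, so the answer is 674/15.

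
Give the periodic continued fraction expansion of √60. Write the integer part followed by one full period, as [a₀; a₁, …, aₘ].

[7; 1, 2, 1, 14]

a₀ = ⌊√60⌋ = 7.
With m₀=0, d₀=1 and mₖ₊₁ = dₖaₖ − mₖ, dₖ₊₁ = (n − mₖ₊₁²)/dₖ, aₖ₊₁ = ⌊(a₀+mₖ₊₁)/dₖ₊₁⌋:
  k=1: m=7, d=11, a=1
  k=2: m=4, d=4, a=2
  k=3: m=4, d=11, a=1
  k=4: m=7, d=1, a=14
d=1 and a=2a₀=14 at k=4, so the next step gives (m, d) = (7, 11) again — its k=1 value — and the period has length 4.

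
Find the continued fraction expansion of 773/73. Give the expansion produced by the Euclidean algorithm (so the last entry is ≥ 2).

[10; 1, 1, 2, 3, 4]

773 = 10×73 + 43
73 = 1×43 + 30
43 = 1×30 + 13
30 = 2×13 + 4
13 = 3×4 + 1
4 = 4×1 + 0  (stop)
So 773/73 = [10; 1, 1, 2, 3, 4].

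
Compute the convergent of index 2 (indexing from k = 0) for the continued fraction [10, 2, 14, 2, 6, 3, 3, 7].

304/29

Using pₖ = aₖpₖ₋₁ + pₖ₋₂, qₖ = aₖqₖ₋₁ + qₖ₋₂ (with p₋₁=1, p₋₂=0, q₋₁=0, q₋₂=1):
  k=0: a=10, p=10, q=1
  k=1: a=2, p=21, q=2
  k=2: a=14, p=304, q=29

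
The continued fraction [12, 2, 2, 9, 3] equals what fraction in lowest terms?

1811/146

Using pₖ = aₖpₖ₋₁ + pₖ₋₂ and qₖ = aₖqₖ₋₁ + qₖ₋₂:
  k=0: a=12, p=12, q=1
  k=1: a=2, p=25, q=2
  k=2: a=2, p=62, q=5
  k=3: a=9, p=583, q=47
  k=4: a=3, p=1811, q=146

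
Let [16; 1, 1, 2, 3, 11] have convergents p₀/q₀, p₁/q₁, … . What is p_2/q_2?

33/2

Using pₖ = aₖpₖ₋₁ + pₖ₋₂, qₖ = aₖqₖ₋₁ + qₖ₋₂ (with p₋₁=1, p₋₂=0, q₋₁=0, q₋₂=1):
  k=0: a=16, p=16, q=1
  k=1: a=1, p=17, q=1
  k=2: a=1, p=33, q=2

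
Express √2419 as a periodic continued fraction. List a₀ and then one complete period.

a₀ = ⌊√2419⌋ = 49.
With m₀=0, d₀=1 and mₖ₊₁ = dₖaₖ − mₖ, dₖ₊₁ = (n − mₖ₊₁²)/dₖ, aₖ₊₁ = ⌊(a₀+mₖ₊₁)/dₖ₊₁⌋:
  k=1: m=49, d=18, a=5
  k=2: m=41, d=41, a=2
  k=3: m=41, d=18, a=5
  k=4: m=49, d=1, a=98
d=1 and a=2a₀=98 at k=4, so the next step gives (m, d) = (49, 18) again — its k=1 value — and the period has length 4.

[49; 5, 2, 5, 98]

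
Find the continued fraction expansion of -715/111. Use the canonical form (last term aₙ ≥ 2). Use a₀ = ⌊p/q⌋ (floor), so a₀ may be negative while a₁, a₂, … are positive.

[-7; 1, 1, 3, 1, 3, 3]

-715 = -7×111 + 62
111 = 1×62 + 49
62 = 1×49 + 13
49 = 3×13 + 10
13 = 1×10 + 3
10 = 3×3 + 1
3 = 3×1 + 0  (stop)
So -715/111 = [-7; 1, 1, 3, 1, 3, 3].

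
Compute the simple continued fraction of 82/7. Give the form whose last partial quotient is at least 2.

[11; 1, 2, 2]

82 = 11·7 + 5
7 = 1·5 + 2
5 = 2·2 + 1
2 = 2·1 + 0  (stop)
So 82/7 = [11; 1, 2, 2].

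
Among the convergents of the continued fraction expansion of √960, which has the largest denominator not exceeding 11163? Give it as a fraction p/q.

√960 = [30; 1, 60, …] (period length 2).
Convergents:
  p_0/q_0 = 30/1
  p_1/q_1 = 31/1
  p_2/q_2 = 1890/61
  p_3/q_3 = 1921/62
  p_4/q_4 = 117150/3781
  p_5/q_5 = 119071/3843
  p_6/q_6 = 7261410/234361
q_5 = 3843 ≤ 11163 < 234361 = q_6, so the answer is 119071/3843.

119071/3843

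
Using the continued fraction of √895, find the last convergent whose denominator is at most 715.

21151/707

√895 = [29; 1, 10, 1, 58, …] (period length 4).
Convergents:
  p_0/q_0 = 29/1
  p_1/q_1 = 30/1
  p_2/q_2 = 329/11
  p_3/q_3 = 359/12
  p_4/q_4 = 21151/707
  p_5/q_5 = 21510/719
q_4 = 707 ≤ 715 < 719 = q_5, so the answer is 21151/707.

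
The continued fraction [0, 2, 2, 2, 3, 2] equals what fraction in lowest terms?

Fold from the inside: start with 2/1.
  3 + 1/2 = 7/2
  2 + 2/7 = 16/7
  2 + 7/16 = 39/16
  2 + 16/39 = 94/39
  0 + 39/94 = 39/94

39/94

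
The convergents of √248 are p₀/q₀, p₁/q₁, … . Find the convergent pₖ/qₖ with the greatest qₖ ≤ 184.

2000/127

√248 = [15; 1, 2, 1, 30, …] (period length 4).
Convergents:
  p_0/q_0 = 15/1
  p_1/q_1 = 16/1
  p_2/q_2 = 47/3
  p_3/q_3 = 63/4
  p_4/q_4 = 1937/123
  p_5/q_5 = 2000/127
  p_6/q_6 = 5937/377
q_5 = 127 ≤ 184 < 377 = q_6, so the answer is 2000/127.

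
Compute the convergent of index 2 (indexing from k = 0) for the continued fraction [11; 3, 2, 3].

79/7

Using pₖ = aₖpₖ₋₁ + pₖ₋₂, qₖ = aₖqₖ₋₁ + qₖ₋₂ (with p₋₁=1, p₋₂=0, q₋₁=0, q₋₂=1):
  k=0: a=11, p=11, q=1
  k=1: a=3, p=34, q=3
  k=2: a=2, p=79, q=7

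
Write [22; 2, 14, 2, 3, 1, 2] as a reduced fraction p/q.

Fold from the inside: start with 2/1.
  1 + 1/2 = 3/2
  3 + 2/3 = 11/3
  2 + 3/11 = 25/11
  14 + 11/25 = 361/25
  2 + 25/361 = 747/361
  22 + 361/747 = 16795/747

16795/747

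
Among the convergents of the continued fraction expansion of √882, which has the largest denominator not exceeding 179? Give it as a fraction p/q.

1871/63

√882 = [29; 1, 2, 3, 6, 3, 2, 1, 58, …] (period length 8).
Convergents:
  p_0/q_0 = 29/1
  p_1/q_1 = 30/1
  p_2/q_2 = 89/3
  p_3/q_3 = 297/10
  p_4/q_4 = 1871/63
  p_5/q_5 = 5910/199
q_4 = 63 ≤ 179 < 199 = q_5, so the answer is 1871/63.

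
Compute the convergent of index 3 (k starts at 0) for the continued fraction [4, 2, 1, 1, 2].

Using pₖ = aₖpₖ₋₁ + pₖ₋₂, qₖ = aₖqₖ₋₁ + qₖ₋₂ (with p₋₁=1, p₋₂=0, q₋₁=0, q₋₂=1):
  k=0: a=4, p=4, q=1
  k=1: a=2, p=9, q=2
  k=2: a=1, p=13, q=3
  k=3: a=1, p=22, q=5

22/5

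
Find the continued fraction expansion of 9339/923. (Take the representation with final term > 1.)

9339 = 10×923 + 109
923 = 8×109 + 51
109 = 2×51 + 7
51 = 7×7 + 2
7 = 3×2 + 1
2 = 2×1 + 0  (stop)
So 9339/923 = [10; 8, 2, 7, 3, 2].

[10; 8, 2, 7, 3, 2]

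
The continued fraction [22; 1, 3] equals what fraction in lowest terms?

91/4

Using pₖ = aₖpₖ₋₁ + pₖ₋₂ and qₖ = aₖqₖ₋₁ + qₖ₋₂:
  k=0: a=22, p=22, q=1
  k=1: a=1, p=23, q=1
  k=2: a=3, p=91, q=4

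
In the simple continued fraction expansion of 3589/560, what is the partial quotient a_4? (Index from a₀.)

3589 = 6·560 + 229   →  a_0 = 6
560 = 2·229 + 102   →  a_1 = 2
229 = 2·102 + 25   →  a_2 = 2
102 = 4·25 + 2   →  a_3 = 4
25 = 12·2 + 1   →  a_4 = 12

12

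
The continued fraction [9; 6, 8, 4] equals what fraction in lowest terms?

Using pₖ = aₖpₖ₋₁ + pₖ₋₂ and qₖ = aₖqₖ₋₁ + qₖ₋₂:
  k=0: a=9, p=9, q=1
  k=1: a=6, p=55, q=6
  k=2: a=8, p=449, q=49
  k=3: a=4, p=1851, q=202

1851/202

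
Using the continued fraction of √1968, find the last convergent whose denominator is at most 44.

√1968 = [44; 2, 1, 3, 5, 3, 1, 2, 88, …] (period length 8).
Convergents:
  p_0/q_0 = 44/1
  p_1/q_1 = 89/2
  p_2/q_2 = 133/3
  p_3/q_3 = 488/11
  p_4/q_4 = 2573/58
q_3 = 11 ≤ 44 < 58 = q_4, so the answer is 488/11.

488/11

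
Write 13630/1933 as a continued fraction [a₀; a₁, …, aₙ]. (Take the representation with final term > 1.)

13630 = 7·1933 + 99
1933 = 19·99 + 52
99 = 1·52 + 47
52 = 1·47 + 5
47 = 9·5 + 2
5 = 2·2 + 1
2 = 2·1 + 0  (stop)
So 13630/1933 = [7; 19, 1, 1, 9, 2, 2].

[7; 19, 1, 1, 9, 2, 2]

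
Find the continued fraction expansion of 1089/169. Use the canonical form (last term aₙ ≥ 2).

[6; 2, 3, 1, 18]

1089 = 6×169 + 75
169 = 2×75 + 19
75 = 3×19 + 18
19 = 1×18 + 1
18 = 18×1 + 0  (stop)
So 1089/169 = [6; 2, 3, 1, 18].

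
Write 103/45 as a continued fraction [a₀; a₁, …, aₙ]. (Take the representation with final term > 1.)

[2; 3, 2, 6]

103 = 2×45 + 13
45 = 3×13 + 6
13 = 2×6 + 1
6 = 6×1 + 0  (stop)
So 103/45 = [2; 3, 2, 6].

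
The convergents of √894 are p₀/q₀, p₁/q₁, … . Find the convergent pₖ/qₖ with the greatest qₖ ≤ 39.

299/10

√894 = [29; 1, 8, 1, 58, …] (period length 4).
Convergents:
  p_0/q_0 = 29/1
  p_1/q_1 = 30/1
  p_2/q_2 = 269/9
  p_3/q_3 = 299/10
  p_4/q_4 = 17611/589
q_3 = 10 ≤ 39 < 589 = q_4, so the answer is 299/10.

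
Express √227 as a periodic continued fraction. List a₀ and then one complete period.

[15; 15, 30]

a₀ = ⌊√227⌋ = 15.
With m₀=0, d₀=1 and mₖ₊₁ = dₖaₖ − mₖ, dₖ₊₁ = (n − mₖ₊₁²)/dₖ, aₖ₊₁ = ⌊(a₀+mₖ₊₁)/dₖ₊₁⌋:
  k=1: m=15, d=2, a=15
  k=2: m=15, d=1, a=30
d=1 and a=2a₀=30 at k=2, so the next step gives (m, d) = (15, 2) again — its k=1 value — and the period has length 2.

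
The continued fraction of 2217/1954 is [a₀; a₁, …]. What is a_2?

2217 = 1·1954 + 263   →  a_0 = 1
1954 = 7·263 + 113   →  a_1 = 7
263 = 2·113 + 37   →  a_2 = 2

2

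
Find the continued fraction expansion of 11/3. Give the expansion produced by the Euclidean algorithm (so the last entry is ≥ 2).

11 = 3·3 + 2
3 = 1·2 + 1
2 = 2·1 + 0  (stop)
So 11/3 = [3; 1, 2].

[3; 1, 2]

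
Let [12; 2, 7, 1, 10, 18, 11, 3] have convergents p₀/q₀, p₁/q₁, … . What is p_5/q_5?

41738/3347

Using pₖ = aₖpₖ₋₁ + pₖ₋₂, qₖ = aₖqₖ₋₁ + qₖ₋₂ (with p₋₁=1, p₋₂=0, q₋₁=0, q₋₂=1):
  k=0: a=12, p=12, q=1
  k=1: a=2, p=25, q=2
  k=2: a=7, p=187, q=15
  k=3: a=1, p=212, q=17
  k=4: a=10, p=2307, q=185
  k=5: a=18, p=41738, q=3347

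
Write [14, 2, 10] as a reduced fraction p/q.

304/21

Fold from the inside: start with 10/1.
  2 + 1/10 = 21/10
  14 + 10/21 = 304/21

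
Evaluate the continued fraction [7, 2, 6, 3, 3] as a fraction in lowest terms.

Fold from the inside: start with 3/1.
  3 + 1/3 = 10/3
  6 + 3/10 = 63/10
  2 + 10/63 = 136/63
  7 + 63/136 = 1015/136

1015/136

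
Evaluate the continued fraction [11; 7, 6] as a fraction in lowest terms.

479/43

Using pₖ = aₖpₖ₋₁ + pₖ₋₂ and qₖ = aₖqₖ₋₁ + qₖ₋₂:
  k=0: a=11, p=11, q=1
  k=1: a=7, p=78, q=7
  k=2: a=6, p=479, q=43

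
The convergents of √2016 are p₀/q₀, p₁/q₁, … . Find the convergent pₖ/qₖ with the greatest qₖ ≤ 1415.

40365/899

√2016 = [44; 1, 8, 1, 88, …] (period length 4).
Convergents:
  p_0/q_0 = 44/1
  p_1/q_1 = 45/1
  p_2/q_2 = 404/9
  p_3/q_3 = 449/10
  p_4/q_4 = 39916/889
  p_5/q_5 = 40365/899
  p_6/q_6 = 362836/8081
q_5 = 899 ≤ 1415 < 8081 = q_6, so the answer is 40365/899.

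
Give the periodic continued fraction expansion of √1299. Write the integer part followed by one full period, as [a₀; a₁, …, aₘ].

[36; 24, 72]

a₀ = ⌊√1299⌋ = 36.
With m₀=0, d₀=1 and mₖ₊₁ = dₖaₖ − mₖ, dₖ₊₁ = (n − mₖ₊₁²)/dₖ, aₖ₊₁ = ⌊(a₀+mₖ₊₁)/dₖ₊₁⌋:
  k=1: m=36, d=3, a=24
  k=2: m=36, d=1, a=72
d=1 and a=2a₀=72 at k=2, so the next step gives (m, d) = (36, 3) again — its k=1 value — and the period has length 2.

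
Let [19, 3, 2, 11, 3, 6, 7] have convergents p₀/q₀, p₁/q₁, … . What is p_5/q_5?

30127/1562

Using pₖ = aₖpₖ₋₁ + pₖ₋₂, qₖ = aₖqₖ₋₁ + qₖ₋₂ (with p₋₁=1, p₋₂=0, q₋₁=0, q₋₂=1):
  k=0: a=19, p=19, q=1
  k=1: a=3, p=58, q=3
  k=2: a=2, p=135, q=7
  k=3: a=11, p=1543, q=80
  k=4: a=3, p=4764, q=247
  k=5: a=6, p=30127, q=1562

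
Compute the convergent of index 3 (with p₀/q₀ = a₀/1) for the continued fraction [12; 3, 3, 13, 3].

1636/133

Using pₖ = aₖpₖ₋₁ + pₖ₋₂, qₖ = aₖqₖ₋₁ + qₖ₋₂ (with p₋₁=1, p₋₂=0, q₋₁=0, q₋₂=1):
  k=0: a=12, p=12, q=1
  k=1: a=3, p=37, q=3
  k=2: a=3, p=123, q=10
  k=3: a=13, p=1636, q=133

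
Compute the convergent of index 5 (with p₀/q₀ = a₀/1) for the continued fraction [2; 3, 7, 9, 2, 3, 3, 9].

Using pₖ = aₖpₖ₋₁ + pₖ₋₂, qₖ = aₖqₖ₋₁ + qₖ₋₂ (with p₋₁=1, p₋₂=0, q₋₁=0, q₋₂=1):
  k=0: a=2, p=2, q=1
  k=1: a=3, p=7, q=3
  k=2: a=7, p=51, q=22
  k=3: a=9, p=466, q=201
  k=4: a=2, p=983, q=424
  k=5: a=3, p=3415, q=1473

3415/1473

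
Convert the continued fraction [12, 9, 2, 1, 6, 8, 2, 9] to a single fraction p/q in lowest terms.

370945/30639

Fold from the inside: start with 9/1.
  2 + 1/9 = 19/9
  8 + 9/19 = 161/19
  6 + 19/161 = 985/161
  1 + 161/985 = 1146/985
  2 + 985/1146 = 3277/1146
  9 + 1146/3277 = 30639/3277
  12 + 3277/30639 = 370945/30639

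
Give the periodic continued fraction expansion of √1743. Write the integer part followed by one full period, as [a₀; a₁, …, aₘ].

[41; 1, 2, 1, 82]

a₀ = ⌊√1743⌋ = 41.
With m₀=0, d₀=1 and mₖ₊₁ = dₖaₖ − mₖ, dₖ₊₁ = (n − mₖ₊₁²)/dₖ, aₖ₊₁ = ⌊(a₀+mₖ₊₁)/dₖ₊₁⌋:
  k=1: m=41, d=62, a=1
  k=2: m=21, d=21, a=2
  k=3: m=21, d=62, a=1
  k=4: m=41, d=1, a=82
d=1 and a=2a₀=82 at k=4, so the next step gives (m, d) = (41, 62) again — its k=1 value — and the period has length 4.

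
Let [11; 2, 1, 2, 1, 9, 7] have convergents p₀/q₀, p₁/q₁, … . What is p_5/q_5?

Using pₖ = aₖpₖ₋₁ + pₖ₋₂, qₖ = aₖqₖ₋₁ + qₖ₋₂ (with p₋₁=1, p₋₂=0, q₋₁=0, q₋₂=1):
  k=0: a=11, p=11, q=1
  k=1: a=2, p=23, q=2
  k=2: a=1, p=34, q=3
  k=3: a=2, p=91, q=8
  k=4: a=1, p=125, q=11
  k=5: a=9, p=1216, q=107

1216/107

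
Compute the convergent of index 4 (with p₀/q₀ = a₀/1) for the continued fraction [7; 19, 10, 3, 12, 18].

51447/7295

Using pₖ = aₖpₖ₋₁ + pₖ₋₂, qₖ = aₖqₖ₋₁ + qₖ₋₂ (with p₋₁=1, p₋₂=0, q₋₁=0, q₋₂=1):
  k=0: a=7, p=7, q=1
  k=1: a=19, p=134, q=19
  k=2: a=10, p=1347, q=191
  k=3: a=3, p=4175, q=592
  k=4: a=12, p=51447, q=7295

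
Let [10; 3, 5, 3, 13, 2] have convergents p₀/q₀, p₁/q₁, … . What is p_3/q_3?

526/51

Using pₖ = aₖpₖ₋₁ + pₖ₋₂, qₖ = aₖqₖ₋₁ + qₖ₋₂ (with p₋₁=1, p₋₂=0, q₋₁=0, q₋₂=1):
  k=0: a=10, p=10, q=1
  k=1: a=3, p=31, q=3
  k=2: a=5, p=165, q=16
  k=3: a=3, p=526, q=51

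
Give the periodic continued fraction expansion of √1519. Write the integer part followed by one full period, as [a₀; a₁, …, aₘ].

[38; 1, 37, 1, 76]

a₀ = ⌊√1519⌋ = 38.
With m₀=0, d₀=1 and mₖ₊₁ = dₖaₖ − mₖ, dₖ₊₁ = (n − mₖ₊₁²)/dₖ, aₖ₊₁ = ⌊(a₀+mₖ₊₁)/dₖ₊₁⌋:
  k=1: m=38, d=75, a=1
  k=2: m=37, d=2, a=37
  k=3: m=37, d=75, a=1
  k=4: m=38, d=1, a=76
d=1 and a=2a₀=76 at k=4, so the next step gives (m, d) = (38, 75) again — its k=1 value — and the period has length 4.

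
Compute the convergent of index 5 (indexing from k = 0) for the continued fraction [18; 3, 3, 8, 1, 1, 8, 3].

3221/176

Using pₖ = aₖpₖ₋₁ + pₖ₋₂, qₖ = aₖqₖ₋₁ + qₖ₋₂ (with p₋₁=1, p₋₂=0, q₋₁=0, q₋₂=1):
  k=0: a=18, p=18, q=1
  k=1: a=3, p=55, q=3
  k=2: a=3, p=183, q=10
  k=3: a=8, p=1519, q=83
  k=4: a=1, p=1702, q=93
  k=5: a=1, p=3221, q=176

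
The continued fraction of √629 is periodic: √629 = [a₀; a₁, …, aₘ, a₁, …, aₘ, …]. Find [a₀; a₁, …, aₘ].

[25; 12, 1, 1, 12, 50]

a₀ = ⌊√629⌋ = 25.
With m₀=0, d₀=1 and mₖ₊₁ = dₖaₖ − mₖ, dₖ₊₁ = (n − mₖ₊₁²)/dₖ, aₖ₊₁ = ⌊(a₀+mₖ₊₁)/dₖ₊₁⌋:
  k=1: m=25, d=4, a=12
  k=2: m=23, d=25, a=1
  k=3: m=2, d=25, a=1
  k=4: m=23, d=4, a=12
  k=5: m=25, d=1, a=50
d=1 and a=2a₀=50 at k=5, so the next step gives (m, d) = (25, 4) again — its k=1 value — and the period has length 5.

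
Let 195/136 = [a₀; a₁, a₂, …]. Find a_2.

3

195 = 1·136 + 59   →  a_0 = 1
136 = 2·59 + 18   →  a_1 = 2
59 = 3·18 + 5   →  a_2 = 3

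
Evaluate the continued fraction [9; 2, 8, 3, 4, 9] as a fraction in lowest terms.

20023/2114

Using pₖ = aₖpₖ₋₁ + pₖ₋₂ and qₖ = aₖqₖ₋₁ + qₖ₋₂:
  k=0: a=9, p=9, q=1
  k=1: a=2, p=19, q=2
  k=2: a=8, p=161, q=17
  k=3: a=3, p=502, q=53
  k=4: a=4, p=2169, q=229
  k=5: a=9, p=20023, q=2114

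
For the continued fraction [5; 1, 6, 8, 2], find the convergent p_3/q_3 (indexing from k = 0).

Using pₖ = aₖpₖ₋₁ + pₖ₋₂, qₖ = aₖqₖ₋₁ + qₖ₋₂ (with p₋₁=1, p₋₂=0, q₋₁=0, q₋₂=1):
  k=0: a=5, p=5, q=1
  k=1: a=1, p=6, q=1
  k=2: a=6, p=41, q=7
  k=3: a=8, p=334, q=57

334/57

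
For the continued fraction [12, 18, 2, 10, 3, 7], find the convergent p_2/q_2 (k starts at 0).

446/37

Using pₖ = aₖpₖ₋₁ + pₖ₋₂, qₖ = aₖqₖ₋₁ + qₖ₋₂ (with p₋₁=1, p₋₂=0, q₋₁=0, q₋₂=1):
  k=0: a=12, p=12, q=1
  k=1: a=18, p=217, q=18
  k=2: a=2, p=446, q=37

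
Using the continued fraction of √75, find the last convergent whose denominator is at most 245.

√75 = [8; 1, 1, 1, 16, …] (period length 4).
Convergents:
  p_0/q_0 = 8/1
  p_1/q_1 = 9/1
  p_2/q_2 = 17/2
  p_3/q_3 = 26/3
  p_4/q_4 = 433/50
  p_5/q_5 = 459/53
  p_6/q_6 = 892/103
  p_7/q_7 = 1351/156
  p_8/q_8 = 22508/2599
q_7 = 156 ≤ 245 < 2599 = q_8, so the answer is 1351/156.

1351/156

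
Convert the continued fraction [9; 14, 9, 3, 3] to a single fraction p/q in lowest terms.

Using pₖ = aₖpₖ₋₁ + pₖ₋₂ and qₖ = aₖqₖ₋₁ + qₖ₋₂:
  k=0: a=9, p=9, q=1
  k=1: a=14, p=127, q=14
  k=2: a=9, p=1152, q=127
  k=3: a=3, p=3583, q=395
  k=4: a=3, p=11901, q=1312

11901/1312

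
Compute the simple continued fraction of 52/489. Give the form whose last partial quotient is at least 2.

[0; 9, 2, 2, 10]

52 = 0*489 + 52
489 = 9*52 + 21
52 = 2*21 + 10
21 = 2*10 + 1
10 = 10*1 + 0  (stop)
So 52/489 = [0; 9, 2, 2, 10].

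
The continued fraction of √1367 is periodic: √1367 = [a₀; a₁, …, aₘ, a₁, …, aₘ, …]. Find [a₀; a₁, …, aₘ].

a₀ = ⌊√1367⌋ = 36.
With m₀=0, d₀=1 and mₖ₊₁ = dₖaₖ − mₖ, dₖ₊₁ = (n − mₖ₊₁²)/dₖ, aₖ₊₁ = ⌊(a₀+mₖ₊₁)/dₖ₊₁⌋:
  k=1: m=36, d=71, a=1
  k=2: m=35, d=2, a=35
  k=3: m=35, d=71, a=1
  k=4: m=36, d=1, a=72
d=1 and a=2a₀=72 at k=4, so the next step gives (m, d) = (36, 71) again — its k=1 value — and the period has length 4.

[36; 1, 35, 1, 72]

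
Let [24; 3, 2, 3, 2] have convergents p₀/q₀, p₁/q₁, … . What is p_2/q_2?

170/7

Using pₖ = aₖpₖ₋₁ + pₖ₋₂, qₖ = aₖqₖ₋₁ + qₖ₋₂ (with p₋₁=1, p₋₂=0, q₋₁=0, q₋₂=1):
  k=0: a=24, p=24, q=1
  k=1: a=3, p=73, q=3
  k=2: a=2, p=170, q=7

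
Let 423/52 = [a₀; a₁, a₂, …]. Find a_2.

423 = 8·52 + 7   →  a_0 = 8
52 = 7·7 + 3   →  a_1 = 7
7 = 2·3 + 1   →  a_2 = 2

2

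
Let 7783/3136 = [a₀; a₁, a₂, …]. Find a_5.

7783 = 2·3136 + 1511   →  a_0 = 2
3136 = 2·1511 + 114   →  a_1 = 2
1511 = 13·114 + 29   →  a_2 = 13
114 = 3·29 + 27   →  a_3 = 3
29 = 1·27 + 2   →  a_4 = 1
27 = 13·2 + 1   →  a_5 = 13

13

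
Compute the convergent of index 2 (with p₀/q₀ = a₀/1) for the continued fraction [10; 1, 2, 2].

Using pₖ = aₖpₖ₋₁ + pₖ₋₂, qₖ = aₖqₖ₋₁ + qₖ₋₂ (with p₋₁=1, p₋₂=0, q₋₁=0, q₋₂=1):
  k=0: a=10, p=10, q=1
  k=1: a=1, p=11, q=1
  k=2: a=2, p=32, q=3

32/3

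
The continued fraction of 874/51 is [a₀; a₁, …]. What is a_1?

874 = 17·51 + 7   →  a_0 = 17
51 = 7·7 + 2   →  a_1 = 7

7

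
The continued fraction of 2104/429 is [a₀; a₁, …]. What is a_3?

2104 = 4·429 + 388   →  a_0 = 4
429 = 1·388 + 41   →  a_1 = 1
388 = 9·41 + 19   →  a_2 = 9
41 = 2·19 + 3   →  a_3 = 2

2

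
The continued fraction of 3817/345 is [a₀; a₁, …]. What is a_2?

3817 = 11·345 + 22   →  a_0 = 11
345 = 15·22 + 15   →  a_1 = 15
22 = 1·15 + 7   →  a_2 = 1

1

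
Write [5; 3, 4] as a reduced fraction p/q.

69/13

Fold from the inside: start with 4/1.
  3 + 1/4 = 13/4
  5 + 4/13 = 69/13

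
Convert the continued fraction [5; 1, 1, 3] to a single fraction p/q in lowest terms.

39/7

Using pₖ = aₖpₖ₋₁ + pₖ₋₂ and qₖ = aₖqₖ₋₁ + qₖ₋₂:
  k=0: a=5, p=5, q=1
  k=1: a=1, p=6, q=1
  k=2: a=1, p=11, q=2
  k=3: a=3, p=39, q=7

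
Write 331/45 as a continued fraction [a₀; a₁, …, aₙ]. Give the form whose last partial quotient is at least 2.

331 = 7·45 + 16
45 = 2·16 + 13
16 = 1·13 + 3
13 = 4·3 + 1
3 = 3·1 + 0  (stop)
So 331/45 = [7; 2, 1, 4, 3].

[7; 2, 1, 4, 3]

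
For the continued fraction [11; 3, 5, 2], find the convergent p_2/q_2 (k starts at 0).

Using pₖ = aₖpₖ₋₁ + pₖ₋₂, qₖ = aₖqₖ₋₁ + qₖ₋₂ (with p₋₁=1, p₋₂=0, q₋₁=0, q₋₂=1):
  k=0: a=11, p=11, q=1
  k=1: a=3, p=34, q=3
  k=2: a=5, p=181, q=16

181/16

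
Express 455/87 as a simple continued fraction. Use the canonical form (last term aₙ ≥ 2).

[5; 4, 2, 1, 6]

455 = 5×87 + 20
87 = 4×20 + 7
20 = 2×7 + 6
7 = 1×6 + 1
6 = 6×1 + 0  (stop)
So 455/87 = [5; 4, 2, 1, 6].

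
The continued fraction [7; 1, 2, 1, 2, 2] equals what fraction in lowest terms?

201/26

Fold from the inside: start with 2/1.
  2 + 1/2 = 5/2
  1 + 2/5 = 7/5
  2 + 5/7 = 19/7
  1 + 7/19 = 26/19
  7 + 19/26 = 201/26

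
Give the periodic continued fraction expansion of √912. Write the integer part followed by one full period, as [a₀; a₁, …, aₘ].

[30; 5, 60]

a₀ = ⌊√912⌋ = 30.
With m₀=0, d₀=1 and mₖ₊₁ = dₖaₖ − mₖ, dₖ₊₁ = (n − mₖ₊₁²)/dₖ, aₖ₊₁ = ⌊(a₀+mₖ₊₁)/dₖ₊₁⌋:
  k=1: m=30, d=12, a=5
  k=2: m=30, d=1, a=60
d=1 and a=2a₀=60 at k=2, so the next step gives (m, d) = (30, 12) again — its k=1 value — and the period has length 2.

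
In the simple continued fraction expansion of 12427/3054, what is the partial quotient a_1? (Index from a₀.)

12427 = 4·3054 + 211   →  a_0 = 4
3054 = 14·211 + 100   →  a_1 = 14

14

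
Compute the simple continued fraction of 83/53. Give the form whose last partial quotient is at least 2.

83 = 1·53 + 30
53 = 1·30 + 23
30 = 1·23 + 7
23 = 3·7 + 2
7 = 3·2 + 1
2 = 2·1 + 0  (stop)
So 83/53 = [1; 1, 1, 3, 3, 2].

[1; 1, 1, 3, 3, 2]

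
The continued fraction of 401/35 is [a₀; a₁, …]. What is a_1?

401 = 11·35 + 16   →  a_0 = 11
35 = 2·16 + 3   →  a_1 = 2

2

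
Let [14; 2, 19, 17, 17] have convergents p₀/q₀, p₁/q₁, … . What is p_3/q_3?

Using pₖ = aₖpₖ₋₁ + pₖ₋₂, qₖ = aₖqₖ₋₁ + qₖ₋₂ (with p₋₁=1, p₋₂=0, q₋₁=0, q₋₂=1):
  k=0: a=14, p=14, q=1
  k=1: a=2, p=29, q=2
  k=2: a=19, p=565, q=39
  k=3: a=17, p=9634, q=665

9634/665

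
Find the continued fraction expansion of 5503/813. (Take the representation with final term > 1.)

5503 = 6*813 + 625
813 = 1*625 + 188
625 = 3*188 + 61
188 = 3*61 + 5
61 = 12*5 + 1
5 = 5*1 + 0  (stop)
So 5503/813 = [6; 1, 3, 3, 12, 5].

[6; 1, 3, 3, 12, 5]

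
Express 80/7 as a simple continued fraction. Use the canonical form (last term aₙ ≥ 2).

80 = 11×7 + 3
7 = 2×3 + 1
3 = 3×1 + 0  (stop)
So 80/7 = [11; 2, 3].

[11; 2, 3]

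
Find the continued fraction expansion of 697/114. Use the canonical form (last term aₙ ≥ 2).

697 = 6*114 + 13
114 = 8*13 + 10
13 = 1*10 + 3
10 = 3*3 + 1
3 = 3*1 + 0  (stop)
So 697/114 = [6; 8, 1, 3, 3].

[6; 8, 1, 3, 3]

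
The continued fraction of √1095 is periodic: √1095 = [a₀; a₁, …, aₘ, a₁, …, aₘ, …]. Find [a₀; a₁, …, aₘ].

a₀ = ⌊√1095⌋ = 33.
With m₀=0, d₀=1 and mₖ₊₁ = dₖaₖ − mₖ, dₖ₊₁ = (n − mₖ₊₁²)/dₖ, aₖ₊₁ = ⌊(a₀+mₖ₊₁)/dₖ₊₁⌋:
  k=1: m=33, d=6, a=11
  k=2: m=33, d=1, a=66
d=1 and a=2a₀=66 at k=2, so the next step gives (m, d) = (33, 6) again — its k=1 value — and the period has length 2.

[33; 11, 66]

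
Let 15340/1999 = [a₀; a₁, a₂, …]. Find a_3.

15

15340 = 7·1999 + 1347   →  a_0 = 7
1999 = 1·1347 + 652   →  a_1 = 1
1347 = 2·652 + 43   →  a_2 = 2
652 = 15·43 + 7   →  a_3 = 15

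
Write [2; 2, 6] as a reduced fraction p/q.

Using pₖ = aₖpₖ₋₁ + pₖ₋₂ and qₖ = aₖqₖ₋₁ + qₖ₋₂:
  k=0: a=2, p=2, q=1
  k=1: a=2, p=5, q=2
  k=2: a=6, p=32, q=13

32/13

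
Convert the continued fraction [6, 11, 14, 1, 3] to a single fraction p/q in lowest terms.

Fold from the inside: start with 3/1.
  1 + 1/3 = 4/3
  14 + 3/4 = 59/4
  11 + 4/59 = 653/59
  6 + 59/653 = 3977/653

3977/653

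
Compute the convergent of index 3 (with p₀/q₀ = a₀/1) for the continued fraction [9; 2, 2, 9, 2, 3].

442/47

Using pₖ = aₖpₖ₋₁ + pₖ₋₂, qₖ = aₖqₖ₋₁ + qₖ₋₂ (with p₋₁=1, p₋₂=0, q₋₁=0, q₋₂=1):
  k=0: a=9, p=9, q=1
  k=1: a=2, p=19, q=2
  k=2: a=2, p=47, q=5
  k=3: a=9, p=442, q=47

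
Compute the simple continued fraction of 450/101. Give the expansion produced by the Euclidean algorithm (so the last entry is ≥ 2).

450 = 4×101 + 46
101 = 2×46 + 9
46 = 5×9 + 1
9 = 9×1 + 0  (stop)
So 450/101 = [4; 2, 5, 9].

[4; 2, 5, 9]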